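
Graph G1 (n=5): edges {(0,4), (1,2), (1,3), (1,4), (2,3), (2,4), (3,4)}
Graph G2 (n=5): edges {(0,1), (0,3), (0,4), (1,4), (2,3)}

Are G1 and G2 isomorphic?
No, not isomorphic

The graphs are NOT isomorphic.

Degrees in G1: deg(0)=1, deg(1)=3, deg(2)=3, deg(3)=3, deg(4)=4.
Sorted degree sequence of G1: [4, 3, 3, 3, 1].
Degrees in G2: deg(0)=3, deg(1)=2, deg(2)=1, deg(3)=2, deg(4)=2.
Sorted degree sequence of G2: [3, 2, 2, 2, 1].
The (sorted) degree sequence is an isomorphism invariant, so since G1 and G2 have different degree sequences they cannot be isomorphic.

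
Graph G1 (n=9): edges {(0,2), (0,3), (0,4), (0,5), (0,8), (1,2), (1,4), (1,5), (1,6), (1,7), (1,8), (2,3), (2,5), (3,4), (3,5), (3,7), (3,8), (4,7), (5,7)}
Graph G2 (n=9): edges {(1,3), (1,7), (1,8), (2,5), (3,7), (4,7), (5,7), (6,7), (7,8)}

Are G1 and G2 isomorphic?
No, not isomorphic

The graphs are NOT isomorphic.

Connected components of G1: 1 component(s) with vertex sets [[0, 1, 2, 3, 4, 5, 6, 7, 8]], sizes [9].
Connected components of G2: 2 component(s) with vertex sets [[0], [1, 2, 3, 4, 5, 6, 7, 8]], sizes [1, 8].
The number of connected components (and the multiset of component sizes) is an isomorphism invariant — an isomorphism maps each component of G1 bijectively onto a component of G2. Since G1 has 1 component(s) and G2 has 2, they cannot be isomorphic.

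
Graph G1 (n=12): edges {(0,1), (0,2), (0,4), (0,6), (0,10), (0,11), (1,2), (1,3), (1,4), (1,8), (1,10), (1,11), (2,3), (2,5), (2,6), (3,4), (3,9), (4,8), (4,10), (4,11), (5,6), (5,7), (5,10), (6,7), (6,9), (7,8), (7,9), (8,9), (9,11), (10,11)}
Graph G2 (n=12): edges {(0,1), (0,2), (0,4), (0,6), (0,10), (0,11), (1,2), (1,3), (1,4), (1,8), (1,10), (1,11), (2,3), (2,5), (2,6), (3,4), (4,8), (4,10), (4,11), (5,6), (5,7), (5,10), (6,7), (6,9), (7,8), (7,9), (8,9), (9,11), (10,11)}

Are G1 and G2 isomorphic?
No, not isomorphic

The graphs are NOT isomorphic.

Counting edges: G1 has 30 edge(s); G2 has 29 edge(s).
Edge count is an isomorphism invariant (a bijection on vertices induces a bijection on edges), so differing edge counts rule out isomorphism.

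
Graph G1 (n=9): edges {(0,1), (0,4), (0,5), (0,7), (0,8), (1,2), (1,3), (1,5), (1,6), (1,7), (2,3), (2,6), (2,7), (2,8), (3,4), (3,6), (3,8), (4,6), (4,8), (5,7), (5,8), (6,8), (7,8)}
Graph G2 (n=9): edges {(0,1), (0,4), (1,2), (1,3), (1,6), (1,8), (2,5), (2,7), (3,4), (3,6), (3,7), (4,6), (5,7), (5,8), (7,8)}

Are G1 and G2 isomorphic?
No, not isomorphic

The graphs are NOT isomorphic.

Degrees in G1: deg(0)=5, deg(1)=6, deg(2)=5, deg(3)=5, deg(4)=4, deg(5)=4, deg(6)=5, deg(7)=5, deg(8)=7.
Sorted degree sequence of G1: [7, 6, 5, 5, 5, 5, 5, 4, 4].
Degrees in G2: deg(0)=2, deg(1)=5, deg(2)=3, deg(3)=4, deg(4)=3, deg(5)=3, deg(6)=3, deg(7)=4, deg(8)=3.
Sorted degree sequence of G2: [5, 4, 4, 3, 3, 3, 3, 3, 2].
The (sorted) degree sequence is an isomorphism invariant, so since G1 and G2 have different degree sequences they cannot be isomorphic.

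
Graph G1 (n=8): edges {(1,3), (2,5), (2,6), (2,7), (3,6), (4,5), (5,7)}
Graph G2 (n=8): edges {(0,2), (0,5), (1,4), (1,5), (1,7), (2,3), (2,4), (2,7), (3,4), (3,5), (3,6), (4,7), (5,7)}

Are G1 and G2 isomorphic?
No, not isomorphic

The graphs are NOT isomorphic.

Counting triangles (3-cliques): G1 has 1, G2 has 4.
Triangle count is an isomorphism invariant, so differing triangle counts rule out isomorphism.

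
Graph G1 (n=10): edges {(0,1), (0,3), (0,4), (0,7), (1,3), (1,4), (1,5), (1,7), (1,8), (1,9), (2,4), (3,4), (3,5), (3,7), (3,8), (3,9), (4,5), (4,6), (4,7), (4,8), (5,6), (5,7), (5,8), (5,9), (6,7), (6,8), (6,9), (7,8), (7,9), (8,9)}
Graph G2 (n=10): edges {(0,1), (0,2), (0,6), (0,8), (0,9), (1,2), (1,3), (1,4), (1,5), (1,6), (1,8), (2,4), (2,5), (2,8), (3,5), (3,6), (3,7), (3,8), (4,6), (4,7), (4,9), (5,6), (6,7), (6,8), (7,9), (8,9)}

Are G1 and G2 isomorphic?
No, not isomorphic

The graphs are NOT isomorphic.

Counting triangles (3-cliques): G1 has 45, G2 has 20.
Triangle count is an isomorphism invariant, so differing triangle counts rule out isomorphism.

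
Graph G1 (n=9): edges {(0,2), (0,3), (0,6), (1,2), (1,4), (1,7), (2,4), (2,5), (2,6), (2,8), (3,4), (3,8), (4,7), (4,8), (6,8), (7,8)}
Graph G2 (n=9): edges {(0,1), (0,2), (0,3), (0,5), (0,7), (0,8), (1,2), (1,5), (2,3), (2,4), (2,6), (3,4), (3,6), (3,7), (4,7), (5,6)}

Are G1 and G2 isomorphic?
Yes, isomorphic

The graphs are isomorphic.
One valid mapping φ: V(G1) → V(G2): 0→5, 1→7, 2→0, 3→6, 4→3, 5→8, 6→1, 7→4, 8→2

Verify φ preserves adjacency — for each edge of G1, its image is an edge of G2:
  (0,2) → (φ(0),φ(2)) = (0,5) ∈ E(G2) ✓
  (0,3) → (φ(0),φ(3)) = (5,6) ∈ E(G2) ✓
  (0,6) → (φ(0),φ(6)) = (1,5) ∈ E(G2) ✓
  (1,2) → (φ(1),φ(2)) = (0,7) ∈ E(G2) ✓
  (1,4) → (φ(1),φ(4)) = (3,7) ∈ E(G2) ✓
  (1,7) → (φ(1),φ(7)) = (4,7) ∈ E(G2) ✓
  (2,4) → (φ(2),φ(4)) = (0,3) ∈ E(G2) ✓
  (2,5) → (φ(2),φ(5)) = (0,8) ∈ E(G2) ✓
  (2,6) → (φ(2),φ(6)) = (0,1) ∈ E(G2) ✓
  (2,8) → (φ(2),φ(8)) = (0,2) ∈ E(G2) ✓
  (3,4) → (φ(3),φ(4)) = (3,6) ∈ E(G2) ✓
  (3,8) → (φ(3),φ(8)) = (2,6) ∈ E(G2) ✓
  (4,7) → (φ(4),φ(7)) = (3,4) ∈ E(G2) ✓
  (4,8) → (φ(4),φ(8)) = (2,3) ∈ E(G2) ✓
  (6,8) → (φ(6),φ(8)) = (1,2) ∈ E(G2) ✓
  (7,8) → (φ(7),φ(8)) = (2,4) ∈ E(G2) ✓
All 16 edges of G1 map to edges of G2, and |E(G1)| = |E(G2)| = 16, so φ is a bijection on edges as well as vertices. Hence G1 ≅ G2.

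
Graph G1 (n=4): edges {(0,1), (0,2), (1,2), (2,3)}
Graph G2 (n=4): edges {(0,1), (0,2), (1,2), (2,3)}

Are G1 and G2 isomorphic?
Yes, isomorphic

The graphs are isomorphic.
One valid mapping φ: V(G1) → V(G2): 0→1, 1→0, 2→2, 3→3

Verify φ preserves adjacency — for each edge of G1, its image is an edge of G2:
  (0,1) → (φ(0),φ(1)) = (0,1) ∈ E(G2) ✓
  (0,2) → (φ(0),φ(2)) = (1,2) ∈ E(G2) ✓
  (1,2) → (φ(1),φ(2)) = (0,2) ∈ E(G2) ✓
  (2,3) → (φ(2),φ(3)) = (2,3) ∈ E(G2) ✓
All 4 edges of G1 map to edges of G2, and |E(G1)| = |E(G2)| = 4, so φ is a bijection on edges as well as vertices. Hence G1 ≅ G2.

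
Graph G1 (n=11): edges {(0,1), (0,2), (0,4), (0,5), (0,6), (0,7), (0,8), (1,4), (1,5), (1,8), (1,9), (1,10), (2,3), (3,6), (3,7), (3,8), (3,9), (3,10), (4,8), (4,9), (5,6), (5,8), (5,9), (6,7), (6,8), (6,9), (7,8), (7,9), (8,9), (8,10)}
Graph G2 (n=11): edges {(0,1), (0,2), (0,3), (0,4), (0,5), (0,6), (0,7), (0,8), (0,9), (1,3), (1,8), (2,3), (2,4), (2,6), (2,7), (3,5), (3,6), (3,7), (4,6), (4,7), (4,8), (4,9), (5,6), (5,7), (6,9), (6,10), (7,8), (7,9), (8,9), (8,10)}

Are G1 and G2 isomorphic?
Yes, isomorphic

The graphs are isomorphic.
One valid mapping φ: V(G1) → V(G2): 0→6, 1→3, 2→10, 3→8, 4→5, 5→2, 6→4, 7→9, 8→0, 9→7, 10→1

Verify φ preserves adjacency — for each edge of G1, its image is an edge of G2:
  (0,1) → (φ(0),φ(1)) = (3,6) ∈ E(G2) ✓
  (0,2) → (φ(0),φ(2)) = (6,10) ∈ E(G2) ✓
  (0,4) → (φ(0),φ(4)) = (5,6) ∈ E(G2) ✓
  (0,5) → (φ(0),φ(5)) = (2,6) ∈ E(G2) ✓
  (0,6) → (φ(0),φ(6)) = (4,6) ∈ E(G2) ✓
  (0,7) → (φ(0),φ(7)) = (6,9) ∈ E(G2) ✓
  (0,8) → (φ(0),φ(8)) = (0,6) ∈ E(G2) ✓
  (1,4) → (φ(1),φ(4)) = (3,5) ∈ E(G2) ✓
  (1,5) → (φ(1),φ(5)) = (2,3) ∈ E(G2) ✓
  (1,8) → (φ(1),φ(8)) = (0,3) ∈ E(G2) ✓
  (1,9) → (φ(1),φ(9)) = (3,7) ∈ E(G2) ✓
  (1,10) → (φ(1),φ(10)) = (1,3) ∈ E(G2) ✓
  (2,3) → (φ(2),φ(3)) = (8,10) ∈ E(G2) ✓
  (3,6) → (φ(3),φ(6)) = (4,8) ∈ E(G2) ✓
  (3,7) → (φ(3),φ(7)) = (8,9) ∈ E(G2) ✓
  (3,8) → (φ(3),φ(8)) = (0,8) ∈ E(G2) ✓
  (3,9) → (φ(3),φ(9)) = (7,8) ∈ E(G2) ✓
  (3,10) → (φ(3),φ(10)) = (1,8) ∈ E(G2) ✓
  (4,8) → (φ(4),φ(8)) = (0,5) ∈ E(G2) ✓
  (4,9) → (φ(4),φ(9)) = (5,7) ∈ E(G2) ✓
  (5,6) → (φ(5),φ(6)) = (2,4) ∈ E(G2) ✓
  (5,8) → (φ(5),φ(8)) = (0,2) ∈ E(G2) ✓
  (5,9) → (φ(5),φ(9)) = (2,7) ∈ E(G2) ✓
  (6,7) → (φ(6),φ(7)) = (4,9) ∈ E(G2) ✓
  (6,8) → (φ(6),φ(8)) = (0,4) ∈ E(G2) ✓
  (6,9) → (φ(6),φ(9)) = (4,7) ∈ E(G2) ✓
  (7,8) → (φ(7),φ(8)) = (0,9) ∈ E(G2) ✓
  (7,9) → (φ(7),φ(9)) = (7,9) ∈ E(G2) ✓
  (8,9) → (φ(8),φ(9)) = (0,7) ∈ E(G2) ✓
  (8,10) → (φ(8),φ(10)) = (0,1) ∈ E(G2) ✓
All 30 edges of G1 map to edges of G2, and |E(G1)| = |E(G2)| = 30, so φ is a bijection on edges as well as vertices. Hence G1 ≅ G2.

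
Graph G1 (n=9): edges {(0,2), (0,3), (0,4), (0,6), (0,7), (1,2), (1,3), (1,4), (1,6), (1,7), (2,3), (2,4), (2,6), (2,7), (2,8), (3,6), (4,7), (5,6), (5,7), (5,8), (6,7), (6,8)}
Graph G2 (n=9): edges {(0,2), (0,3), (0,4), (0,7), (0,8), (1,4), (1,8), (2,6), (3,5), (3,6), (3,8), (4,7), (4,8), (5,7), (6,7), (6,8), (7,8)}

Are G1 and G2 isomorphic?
No, not isomorphic

The graphs are NOT isomorphic.

Degrees in G1: deg(0)=5, deg(1)=5, deg(2)=7, deg(3)=4, deg(4)=4, deg(5)=3, deg(6)=7, deg(7)=6, deg(8)=3.
Sorted degree sequence of G1: [7, 7, 6, 5, 5, 4, 4, 3, 3].
Degrees in G2: deg(0)=5, deg(1)=2, deg(2)=2, deg(3)=4, deg(4)=4, deg(5)=2, deg(6)=4, deg(7)=5, deg(8)=6.
Sorted degree sequence of G2: [6, 5, 5, 4, 4, 4, 2, 2, 2].
The (sorted) degree sequence is an isomorphism invariant, so since G1 and G2 have different degree sequences they cannot be isomorphic.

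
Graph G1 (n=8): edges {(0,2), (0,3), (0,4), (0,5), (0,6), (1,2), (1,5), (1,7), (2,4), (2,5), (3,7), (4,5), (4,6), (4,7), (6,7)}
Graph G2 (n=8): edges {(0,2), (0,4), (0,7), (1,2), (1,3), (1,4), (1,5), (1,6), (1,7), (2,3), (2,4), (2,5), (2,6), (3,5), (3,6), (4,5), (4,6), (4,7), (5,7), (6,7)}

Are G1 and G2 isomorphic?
No, not isomorphic

The graphs are NOT isomorphic.

Counting triangles (3-cliques): G1 has 7, G2 has 19.
Triangle count is an isomorphism invariant, so differing triangle counts rule out isomorphism.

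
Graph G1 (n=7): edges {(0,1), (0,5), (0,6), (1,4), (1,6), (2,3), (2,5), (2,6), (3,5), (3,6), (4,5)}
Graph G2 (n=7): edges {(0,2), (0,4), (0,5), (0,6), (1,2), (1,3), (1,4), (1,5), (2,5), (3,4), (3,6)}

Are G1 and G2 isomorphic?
Yes, isomorphic

The graphs are isomorphic.
One valid mapping φ: V(G1) → V(G2): 0→4, 1→3, 2→5, 3→2, 4→6, 5→0, 6→1

Verify φ preserves adjacency — for each edge of G1, its image is an edge of G2:
  (0,1) → (φ(0),φ(1)) = (3,4) ∈ E(G2) ✓
  (0,5) → (φ(0),φ(5)) = (0,4) ∈ E(G2) ✓
  (0,6) → (φ(0),φ(6)) = (1,4) ∈ E(G2) ✓
  (1,4) → (φ(1),φ(4)) = (3,6) ∈ E(G2) ✓
  (1,6) → (φ(1),φ(6)) = (1,3) ∈ E(G2) ✓
  (2,3) → (φ(2),φ(3)) = (2,5) ∈ E(G2) ✓
  (2,5) → (φ(2),φ(5)) = (0,5) ∈ E(G2) ✓
  (2,6) → (φ(2),φ(6)) = (1,5) ∈ E(G2) ✓
  (3,5) → (φ(3),φ(5)) = (0,2) ∈ E(G2) ✓
  (3,6) → (φ(3),φ(6)) = (1,2) ∈ E(G2) ✓
  (4,5) → (φ(4),φ(5)) = (0,6) ∈ E(G2) ✓
All 11 edges of G1 map to edges of G2, and |E(G1)| = |E(G2)| = 11, so φ is a bijection on edges as well as vertices. Hence G1 ≅ G2.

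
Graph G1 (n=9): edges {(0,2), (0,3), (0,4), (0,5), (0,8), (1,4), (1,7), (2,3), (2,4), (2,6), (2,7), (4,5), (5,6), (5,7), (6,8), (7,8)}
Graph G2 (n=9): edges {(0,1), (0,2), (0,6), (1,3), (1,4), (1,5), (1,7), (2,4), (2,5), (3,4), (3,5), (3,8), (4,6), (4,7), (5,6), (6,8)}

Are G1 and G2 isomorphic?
Yes, isomorphic

The graphs are isomorphic.
One valid mapping φ: V(G1) → V(G2): 0→1, 1→8, 2→4, 3→7, 4→3, 5→5, 6→2, 7→6, 8→0

Verify φ preserves adjacency — for each edge of G1, its image is an edge of G2:
  (0,2) → (φ(0),φ(2)) = (1,4) ∈ E(G2) ✓
  (0,3) → (φ(0),φ(3)) = (1,7) ∈ E(G2) ✓
  (0,4) → (φ(0),φ(4)) = (1,3) ∈ E(G2) ✓
  (0,5) → (φ(0),φ(5)) = (1,5) ∈ E(G2) ✓
  (0,8) → (φ(0),φ(8)) = (0,1) ∈ E(G2) ✓
  (1,4) → (φ(1),φ(4)) = (3,8) ∈ E(G2) ✓
  (1,7) → (φ(1),φ(7)) = (6,8) ∈ E(G2) ✓
  (2,3) → (φ(2),φ(3)) = (4,7) ∈ E(G2) ✓
  (2,4) → (φ(2),φ(4)) = (3,4) ∈ E(G2) ✓
  (2,6) → (φ(2),φ(6)) = (2,4) ∈ E(G2) ✓
  (2,7) → (φ(2),φ(7)) = (4,6) ∈ E(G2) ✓
  (4,5) → (φ(4),φ(5)) = (3,5) ∈ E(G2) ✓
  (5,6) → (φ(5),φ(6)) = (2,5) ∈ E(G2) ✓
  (5,7) → (φ(5),φ(7)) = (5,6) ∈ E(G2) ✓
  (6,8) → (φ(6),φ(8)) = (0,2) ∈ E(G2) ✓
  (7,8) → (φ(7),φ(8)) = (0,6) ∈ E(G2) ✓
All 16 edges of G1 map to edges of G2, and |E(G1)| = |E(G2)| = 16, so φ is a bijection on edges as well as vertices. Hence G1 ≅ G2.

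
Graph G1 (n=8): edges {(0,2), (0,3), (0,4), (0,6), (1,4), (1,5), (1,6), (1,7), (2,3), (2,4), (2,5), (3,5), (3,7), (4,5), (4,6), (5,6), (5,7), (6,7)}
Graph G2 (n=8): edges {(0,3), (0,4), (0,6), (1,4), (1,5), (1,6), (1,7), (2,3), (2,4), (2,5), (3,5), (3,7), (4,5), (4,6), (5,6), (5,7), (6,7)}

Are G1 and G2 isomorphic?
No, not isomorphic

The graphs are NOT isomorphic.

Counting edges: G1 has 18 edge(s); G2 has 17 edge(s).
Edge count is an isomorphism invariant (a bijection on vertices induces a bijection on edges), so differing edge counts rule out isomorphism.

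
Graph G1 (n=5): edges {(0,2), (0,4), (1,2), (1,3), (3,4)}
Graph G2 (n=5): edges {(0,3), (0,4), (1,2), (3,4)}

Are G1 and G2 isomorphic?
No, not isomorphic

The graphs are NOT isomorphic.

Connected components of G1: 1 component(s) with vertex sets [[0, 1, 2, 3, 4]], sizes [5].
Connected components of G2: 2 component(s) with vertex sets [[1, 2], [0, 3, 4]], sizes [2, 3].
The number of connected components (and the multiset of component sizes) is an isomorphism invariant — an isomorphism maps each component of G1 bijectively onto a component of G2. Since G1 has 1 component(s) and G2 has 2, they cannot be isomorphic.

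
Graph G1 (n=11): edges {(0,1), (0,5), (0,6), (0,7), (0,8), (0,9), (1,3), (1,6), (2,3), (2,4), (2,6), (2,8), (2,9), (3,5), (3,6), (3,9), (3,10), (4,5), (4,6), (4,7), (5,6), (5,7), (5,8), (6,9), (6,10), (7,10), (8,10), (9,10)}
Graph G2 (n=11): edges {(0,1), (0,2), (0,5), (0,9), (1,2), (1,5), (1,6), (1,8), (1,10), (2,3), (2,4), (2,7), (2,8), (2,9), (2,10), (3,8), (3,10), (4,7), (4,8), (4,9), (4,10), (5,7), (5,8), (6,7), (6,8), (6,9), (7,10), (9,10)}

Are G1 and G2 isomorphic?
Yes, isomorphic

The graphs are isomorphic.
One valid mapping φ: V(G1) → V(G2): 0→8, 1→3, 2→9, 3→10, 4→0, 5→1, 6→2, 7→5, 8→6, 9→4, 10→7

Verify φ preserves adjacency — for each edge of G1, its image is an edge of G2:
  (0,1) → (φ(0),φ(1)) = (3,8) ∈ E(G2) ✓
  (0,5) → (φ(0),φ(5)) = (1,8) ∈ E(G2) ✓
  (0,6) → (φ(0),φ(6)) = (2,8) ∈ E(G2) ✓
  (0,7) → (φ(0),φ(7)) = (5,8) ∈ E(G2) ✓
  (0,8) → (φ(0),φ(8)) = (6,8) ∈ E(G2) ✓
  (0,9) → (φ(0),φ(9)) = (4,8) ∈ E(G2) ✓
  (1,3) → (φ(1),φ(3)) = (3,10) ∈ E(G2) ✓
  (1,6) → (φ(1),φ(6)) = (2,3) ∈ E(G2) ✓
  (2,3) → (φ(2),φ(3)) = (9,10) ∈ E(G2) ✓
  (2,4) → (φ(2),φ(4)) = (0,9) ∈ E(G2) ✓
  (2,6) → (φ(2),φ(6)) = (2,9) ∈ E(G2) ✓
  (2,8) → (φ(2),φ(8)) = (6,9) ∈ E(G2) ✓
  (2,9) → (φ(2),φ(9)) = (4,9) ∈ E(G2) ✓
  (3,5) → (φ(3),φ(5)) = (1,10) ∈ E(G2) ✓
  (3,6) → (φ(3),φ(6)) = (2,10) ∈ E(G2) ✓
  (3,9) → (φ(3),φ(9)) = (4,10) ∈ E(G2) ✓
  (3,10) → (φ(3),φ(10)) = (7,10) ∈ E(G2) ✓
  (4,5) → (φ(4),φ(5)) = (0,1) ∈ E(G2) ✓
  (4,6) → (φ(4),φ(6)) = (0,2) ∈ E(G2) ✓
  (4,7) → (φ(4),φ(7)) = (0,5) ∈ E(G2) ✓
  (5,6) → (φ(5),φ(6)) = (1,2) ∈ E(G2) ✓
  (5,7) → (φ(5),φ(7)) = (1,5) ∈ E(G2) ✓
  (5,8) → (φ(5),φ(8)) = (1,6) ∈ E(G2) ✓
  (6,9) → (φ(6),φ(9)) = (2,4) ∈ E(G2) ✓
  (6,10) → (φ(6),φ(10)) = (2,7) ∈ E(G2) ✓
  (7,10) → (φ(7),φ(10)) = (5,7) ∈ E(G2) ✓
  (8,10) → (φ(8),φ(10)) = (6,7) ∈ E(G2) ✓
  (9,10) → (φ(9),φ(10)) = (4,7) ∈ E(G2) ✓
All 28 edges of G1 map to edges of G2, and |E(G1)| = |E(G2)| = 28, so φ is a bijection on edges as well as vertices. Hence G1 ≅ G2.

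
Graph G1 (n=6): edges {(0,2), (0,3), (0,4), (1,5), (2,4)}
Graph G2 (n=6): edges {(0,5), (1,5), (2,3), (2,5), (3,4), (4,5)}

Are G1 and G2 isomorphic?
No, not isomorphic

The graphs are NOT isomorphic.

Connected components of G1: 2 component(s) with vertex sets [[1, 5], [0, 2, 3, 4]], sizes [2, 4].
Connected components of G2: 1 component(s) with vertex sets [[0, 1, 2, 3, 4, 5]], sizes [6].
The number of connected components (and the multiset of component sizes) is an isomorphism invariant — an isomorphism maps each component of G1 bijectively onto a component of G2. Since G1 has 2 component(s) and G2 has 1, they cannot be isomorphic.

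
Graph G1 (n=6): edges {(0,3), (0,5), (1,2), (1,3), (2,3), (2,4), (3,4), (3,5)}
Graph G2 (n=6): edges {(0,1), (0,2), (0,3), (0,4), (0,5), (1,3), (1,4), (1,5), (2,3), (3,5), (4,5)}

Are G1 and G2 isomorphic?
No, not isomorphic

The graphs are NOT isomorphic.

Counting triangles (3-cliques): G1 has 3, G2 has 8.
Triangle count is an isomorphism invariant, so differing triangle counts rule out isomorphism.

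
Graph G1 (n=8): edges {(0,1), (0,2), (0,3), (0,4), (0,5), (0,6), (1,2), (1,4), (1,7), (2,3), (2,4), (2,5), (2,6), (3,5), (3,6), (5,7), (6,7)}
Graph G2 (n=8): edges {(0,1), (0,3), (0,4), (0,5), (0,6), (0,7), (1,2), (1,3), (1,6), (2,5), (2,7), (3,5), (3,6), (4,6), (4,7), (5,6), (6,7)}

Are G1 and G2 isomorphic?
Yes, isomorphic

The graphs are isomorphic.
One valid mapping φ: V(G1) → V(G2): 0→6, 1→7, 2→0, 3→3, 4→4, 5→1, 6→5, 7→2

Verify φ preserves adjacency — for each edge of G1, its image is an edge of G2:
  (0,1) → (φ(0),φ(1)) = (6,7) ∈ E(G2) ✓
  (0,2) → (φ(0),φ(2)) = (0,6) ∈ E(G2) ✓
  (0,3) → (φ(0),φ(3)) = (3,6) ∈ E(G2) ✓
  (0,4) → (φ(0),φ(4)) = (4,6) ∈ E(G2) ✓
  (0,5) → (φ(0),φ(5)) = (1,6) ∈ E(G2) ✓
  (0,6) → (φ(0),φ(6)) = (5,6) ∈ E(G2) ✓
  (1,2) → (φ(1),φ(2)) = (0,7) ∈ E(G2) ✓
  (1,4) → (φ(1),φ(4)) = (4,7) ∈ E(G2) ✓
  (1,7) → (φ(1),φ(7)) = (2,7) ∈ E(G2) ✓
  (2,3) → (φ(2),φ(3)) = (0,3) ∈ E(G2) ✓
  (2,4) → (φ(2),φ(4)) = (0,4) ∈ E(G2) ✓
  (2,5) → (φ(2),φ(5)) = (0,1) ∈ E(G2) ✓
  (2,6) → (φ(2),φ(6)) = (0,5) ∈ E(G2) ✓
  (3,5) → (φ(3),φ(5)) = (1,3) ∈ E(G2) ✓
  (3,6) → (φ(3),φ(6)) = (3,5) ∈ E(G2) ✓
  (5,7) → (φ(5),φ(7)) = (1,2) ∈ E(G2) ✓
  (6,7) → (φ(6),φ(7)) = (2,5) ∈ E(G2) ✓
All 17 edges of G1 map to edges of G2, and |E(G1)| = |E(G2)| = 17, so φ is a bijection on edges as well as vertices. Hence G1 ≅ G2.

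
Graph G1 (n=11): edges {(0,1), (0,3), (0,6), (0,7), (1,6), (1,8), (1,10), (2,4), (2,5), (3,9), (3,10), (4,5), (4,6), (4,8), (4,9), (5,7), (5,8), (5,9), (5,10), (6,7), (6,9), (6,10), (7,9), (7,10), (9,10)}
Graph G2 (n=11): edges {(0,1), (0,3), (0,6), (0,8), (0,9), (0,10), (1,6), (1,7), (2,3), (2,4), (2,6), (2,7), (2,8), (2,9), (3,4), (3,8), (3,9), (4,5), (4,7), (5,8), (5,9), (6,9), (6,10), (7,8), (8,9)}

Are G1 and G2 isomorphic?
Yes, isomorphic

The graphs are isomorphic.
One valid mapping φ: V(G1) → V(G2): 0→4, 1→7, 2→10, 3→5, 4→6, 5→0, 6→2, 7→3, 8→1, 9→9, 10→8

Verify φ preserves adjacency — for each edge of G1, its image is an edge of G2:
  (0,1) → (φ(0),φ(1)) = (4,7) ∈ E(G2) ✓
  (0,3) → (φ(0),φ(3)) = (4,5) ∈ E(G2) ✓
  (0,6) → (φ(0),φ(6)) = (2,4) ∈ E(G2) ✓
  (0,7) → (φ(0),φ(7)) = (3,4) ∈ E(G2) ✓
  (1,6) → (φ(1),φ(6)) = (2,7) ∈ E(G2) ✓
  (1,8) → (φ(1),φ(8)) = (1,7) ∈ E(G2) ✓
  (1,10) → (φ(1),φ(10)) = (7,8) ∈ E(G2) ✓
  (2,4) → (φ(2),φ(4)) = (6,10) ∈ E(G2) ✓
  (2,5) → (φ(2),φ(5)) = (0,10) ∈ E(G2) ✓
  (3,9) → (φ(3),φ(9)) = (5,9) ∈ E(G2) ✓
  (3,10) → (φ(3),φ(10)) = (5,8) ∈ E(G2) ✓
  (4,5) → (φ(4),φ(5)) = (0,6) ∈ E(G2) ✓
  (4,6) → (φ(4),φ(6)) = (2,6) ∈ E(G2) ✓
  (4,8) → (φ(4),φ(8)) = (1,6) ∈ E(G2) ✓
  (4,9) → (φ(4),φ(9)) = (6,9) ∈ E(G2) ✓
  (5,7) → (φ(5),φ(7)) = (0,3) ∈ E(G2) ✓
  (5,8) → (φ(5),φ(8)) = (0,1) ∈ E(G2) ✓
  (5,9) → (φ(5),φ(9)) = (0,9) ∈ E(G2) ✓
  (5,10) → (φ(5),φ(10)) = (0,8) ∈ E(G2) ✓
  (6,7) → (φ(6),φ(7)) = (2,3) ∈ E(G2) ✓
  (6,9) → (φ(6),φ(9)) = (2,9) ∈ E(G2) ✓
  (6,10) → (φ(6),φ(10)) = (2,8) ∈ E(G2) ✓
  (7,9) → (φ(7),φ(9)) = (3,9) ∈ E(G2) ✓
  (7,10) → (φ(7),φ(10)) = (3,8) ∈ E(G2) ✓
  (9,10) → (φ(9),φ(10)) = (8,9) ∈ E(G2) ✓
All 25 edges of G1 map to edges of G2, and |E(G1)| = |E(G2)| = 25, so φ is a bijection on edges as well as vertices. Hence G1 ≅ G2.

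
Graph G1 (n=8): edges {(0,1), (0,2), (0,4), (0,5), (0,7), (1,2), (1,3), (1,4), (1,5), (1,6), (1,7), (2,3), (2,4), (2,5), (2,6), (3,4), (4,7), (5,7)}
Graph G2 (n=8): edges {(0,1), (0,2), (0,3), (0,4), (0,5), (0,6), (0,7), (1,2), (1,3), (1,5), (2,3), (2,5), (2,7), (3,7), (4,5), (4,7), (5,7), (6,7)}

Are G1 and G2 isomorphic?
Yes, isomorphic

The graphs are isomorphic.
One valid mapping φ: V(G1) → V(G2): 0→2, 1→0, 2→7, 3→4, 4→5, 5→3, 6→6, 7→1

Verify φ preserves adjacency — for each edge of G1, its image is an edge of G2:
  (0,1) → (φ(0),φ(1)) = (0,2) ∈ E(G2) ✓
  (0,2) → (φ(0),φ(2)) = (2,7) ∈ E(G2) ✓
  (0,4) → (φ(0),φ(4)) = (2,5) ∈ E(G2) ✓
  (0,5) → (φ(0),φ(5)) = (2,3) ∈ E(G2) ✓
  (0,7) → (φ(0),φ(7)) = (1,2) ∈ E(G2) ✓
  (1,2) → (φ(1),φ(2)) = (0,7) ∈ E(G2) ✓
  (1,3) → (φ(1),φ(3)) = (0,4) ∈ E(G2) ✓
  (1,4) → (φ(1),φ(4)) = (0,5) ∈ E(G2) ✓
  (1,5) → (φ(1),φ(5)) = (0,3) ∈ E(G2) ✓
  (1,6) → (φ(1),φ(6)) = (0,6) ∈ E(G2) ✓
  (1,7) → (φ(1),φ(7)) = (0,1) ∈ E(G2) ✓
  (2,3) → (φ(2),φ(3)) = (4,7) ∈ E(G2) ✓
  (2,4) → (φ(2),φ(4)) = (5,7) ∈ E(G2) ✓
  (2,5) → (φ(2),φ(5)) = (3,7) ∈ E(G2) ✓
  (2,6) → (φ(2),φ(6)) = (6,7) ∈ E(G2) ✓
  (3,4) → (φ(3),φ(4)) = (4,5) ∈ E(G2) ✓
  (4,7) → (φ(4),φ(7)) = (1,5) ∈ E(G2) ✓
  (5,7) → (φ(5),φ(7)) = (1,3) ∈ E(G2) ✓
All 18 edges of G1 map to edges of G2, and |E(G1)| = |E(G2)| = 18, so φ is a bijection on edges as well as vertices. Hence G1 ≅ G2.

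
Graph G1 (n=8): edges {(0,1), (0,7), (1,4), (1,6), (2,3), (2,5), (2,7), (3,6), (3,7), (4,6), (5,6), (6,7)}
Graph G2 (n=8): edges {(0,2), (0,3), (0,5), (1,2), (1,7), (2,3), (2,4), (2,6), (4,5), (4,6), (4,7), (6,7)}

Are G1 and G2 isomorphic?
Yes, isomorphic

The graphs are isomorphic.
One valid mapping φ: V(G1) → V(G2): 0→5, 1→0, 2→7, 3→6, 4→3, 5→1, 6→2, 7→4

Verify φ preserves adjacency — for each edge of G1, its image is an edge of G2:
  (0,1) → (φ(0),φ(1)) = (0,5) ∈ E(G2) ✓
  (0,7) → (φ(0),φ(7)) = (4,5) ∈ E(G2) ✓
  (1,4) → (φ(1),φ(4)) = (0,3) ∈ E(G2) ✓
  (1,6) → (φ(1),φ(6)) = (0,2) ∈ E(G2) ✓
  (2,3) → (φ(2),φ(3)) = (6,7) ∈ E(G2) ✓
  (2,5) → (φ(2),φ(5)) = (1,7) ∈ E(G2) ✓
  (2,7) → (φ(2),φ(7)) = (4,7) ∈ E(G2) ✓
  (3,6) → (φ(3),φ(6)) = (2,6) ∈ E(G2) ✓
  (3,7) → (φ(3),φ(7)) = (4,6) ∈ E(G2) ✓
  (4,6) → (φ(4),φ(6)) = (2,3) ∈ E(G2) ✓
  (5,6) → (φ(5),φ(6)) = (1,2) ∈ E(G2) ✓
  (6,7) → (φ(6),φ(7)) = (2,4) ∈ E(G2) ✓
All 12 edges of G1 map to edges of G2, and |E(G1)| = |E(G2)| = 12, so φ is a bijection on edges as well as vertices. Hence G1 ≅ G2.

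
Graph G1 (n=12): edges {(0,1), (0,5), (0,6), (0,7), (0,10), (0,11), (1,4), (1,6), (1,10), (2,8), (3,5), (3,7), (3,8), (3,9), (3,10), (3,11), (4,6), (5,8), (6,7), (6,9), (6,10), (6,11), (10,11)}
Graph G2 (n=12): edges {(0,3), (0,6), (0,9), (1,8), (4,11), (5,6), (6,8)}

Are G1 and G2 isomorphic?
No, not isomorphic

The graphs are NOT isomorphic.

Connected components of G1: 1 component(s) with vertex sets [[0, 1, 2, 3, 4, 5, 6, 7, 8, 9, 10, 11]], sizes [12].
Connected components of G2: 5 component(s) with vertex sets [[2], [7], [10], [4, 11], [0, 1, 3, 5, 6, 8, 9]], sizes [1, 1, 1, 2, 7].
The number of connected components (and the multiset of component sizes) is an isomorphism invariant — an isomorphism maps each component of G1 bijectively onto a component of G2. Since G1 has 1 component(s) and G2 has 5, they cannot be isomorphic.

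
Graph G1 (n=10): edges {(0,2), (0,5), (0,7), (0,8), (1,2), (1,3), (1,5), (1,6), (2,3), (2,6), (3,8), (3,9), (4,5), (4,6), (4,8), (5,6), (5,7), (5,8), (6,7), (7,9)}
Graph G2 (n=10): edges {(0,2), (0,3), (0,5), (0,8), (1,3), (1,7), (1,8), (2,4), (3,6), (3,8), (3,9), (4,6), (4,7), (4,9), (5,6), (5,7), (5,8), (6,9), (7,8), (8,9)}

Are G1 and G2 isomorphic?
Yes, isomorphic

The graphs are isomorphic.
One valid mapping φ: V(G1) → V(G2): 0→5, 1→9, 2→6, 3→4, 4→1, 5→8, 6→3, 7→0, 8→7, 9→2

Verify φ preserves adjacency — for each edge of G1, its image is an edge of G2:
  (0,2) → (φ(0),φ(2)) = (5,6) ∈ E(G2) ✓
  (0,5) → (φ(0),φ(5)) = (5,8) ∈ E(G2) ✓
  (0,7) → (φ(0),φ(7)) = (0,5) ∈ E(G2) ✓
  (0,8) → (φ(0),φ(8)) = (5,7) ∈ E(G2) ✓
  (1,2) → (φ(1),φ(2)) = (6,9) ∈ E(G2) ✓
  (1,3) → (φ(1),φ(3)) = (4,9) ∈ E(G2) ✓
  (1,5) → (φ(1),φ(5)) = (8,9) ∈ E(G2) ✓
  (1,6) → (φ(1),φ(6)) = (3,9) ∈ E(G2) ✓
  (2,3) → (φ(2),φ(3)) = (4,6) ∈ E(G2) ✓
  (2,6) → (φ(2),φ(6)) = (3,6) ∈ E(G2) ✓
  (3,8) → (φ(3),φ(8)) = (4,7) ∈ E(G2) ✓
  (3,9) → (φ(3),φ(9)) = (2,4) ∈ E(G2) ✓
  (4,5) → (φ(4),φ(5)) = (1,8) ∈ E(G2) ✓
  (4,6) → (φ(4),φ(6)) = (1,3) ∈ E(G2) ✓
  (4,8) → (φ(4),φ(8)) = (1,7) ∈ E(G2) ✓
  (5,6) → (φ(5),φ(6)) = (3,8) ∈ E(G2) ✓
  (5,7) → (φ(5),φ(7)) = (0,8) ∈ E(G2) ✓
  (5,8) → (φ(5),φ(8)) = (7,8) ∈ E(G2) ✓
  (6,7) → (φ(6),φ(7)) = (0,3) ∈ E(G2) ✓
  (7,9) → (φ(7),φ(9)) = (0,2) ∈ E(G2) ✓
All 20 edges of G1 map to edges of G2, and |E(G1)| = |E(G2)| = 20, so φ is a bijection on edges as well as vertices. Hence G1 ≅ G2.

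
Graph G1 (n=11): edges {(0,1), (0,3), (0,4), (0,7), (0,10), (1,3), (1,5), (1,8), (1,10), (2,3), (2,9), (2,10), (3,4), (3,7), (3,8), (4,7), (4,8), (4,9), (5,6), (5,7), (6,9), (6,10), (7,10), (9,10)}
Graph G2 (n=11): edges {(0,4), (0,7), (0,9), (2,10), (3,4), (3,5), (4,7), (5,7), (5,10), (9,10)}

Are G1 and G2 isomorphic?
No, not isomorphic

The graphs are NOT isomorphic.

Connected components of G1: 1 component(s) with vertex sets [[0, 1, 2, 3, 4, 5, 6, 7, 8, 9, 10]], sizes [11].
Connected components of G2: 4 component(s) with vertex sets [[1], [6], [8], [0, 2, 3, 4, 5, 7, 9, 10]], sizes [1, 1, 1, 8].
The number of connected components (and the multiset of component sizes) is an isomorphism invariant — an isomorphism maps each component of G1 bijectively onto a component of G2. Since G1 has 1 component(s) and G2 has 4, they cannot be isomorphic.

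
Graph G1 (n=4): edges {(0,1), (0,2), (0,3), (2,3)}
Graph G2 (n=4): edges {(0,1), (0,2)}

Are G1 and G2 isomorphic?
No, not isomorphic

The graphs are NOT isomorphic.

Counting triangles (3-cliques): G1 has 1, G2 has 0.
Triangle count is an isomorphism invariant, so differing triangle counts rule out isomorphism.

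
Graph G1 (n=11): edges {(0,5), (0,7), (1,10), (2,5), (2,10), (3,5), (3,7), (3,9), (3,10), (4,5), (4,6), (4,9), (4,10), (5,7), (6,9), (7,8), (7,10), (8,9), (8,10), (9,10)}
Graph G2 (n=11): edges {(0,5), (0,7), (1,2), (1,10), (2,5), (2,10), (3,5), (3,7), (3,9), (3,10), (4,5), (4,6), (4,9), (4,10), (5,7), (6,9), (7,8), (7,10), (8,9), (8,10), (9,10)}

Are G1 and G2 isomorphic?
No, not isomorphic

The graphs are NOT isomorphic.

Counting edges: G1 has 20 edge(s); G2 has 21 edge(s).
Edge count is an isomorphism invariant (a bijection on vertices induces a bijection on edges), so differing edge counts rule out isomorphism.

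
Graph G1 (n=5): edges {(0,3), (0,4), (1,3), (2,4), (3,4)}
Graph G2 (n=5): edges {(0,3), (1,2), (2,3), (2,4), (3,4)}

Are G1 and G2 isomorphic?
Yes, isomorphic

The graphs are isomorphic.
One valid mapping φ: V(G1) → V(G2): 0→4, 1→0, 2→1, 3→3, 4→2

Verify φ preserves adjacency — for each edge of G1, its image is an edge of G2:
  (0,3) → (φ(0),φ(3)) = (3,4) ∈ E(G2) ✓
  (0,4) → (φ(0),φ(4)) = (2,4) ∈ E(G2) ✓
  (1,3) → (φ(1),φ(3)) = (0,3) ∈ E(G2) ✓
  (2,4) → (φ(2),φ(4)) = (1,2) ∈ E(G2) ✓
  (3,4) → (φ(3),φ(4)) = (2,3) ∈ E(G2) ✓
All 5 edges of G1 map to edges of G2, and |E(G1)| = |E(G2)| = 5, so φ is a bijection on edges as well as vertices. Hence G1 ≅ G2.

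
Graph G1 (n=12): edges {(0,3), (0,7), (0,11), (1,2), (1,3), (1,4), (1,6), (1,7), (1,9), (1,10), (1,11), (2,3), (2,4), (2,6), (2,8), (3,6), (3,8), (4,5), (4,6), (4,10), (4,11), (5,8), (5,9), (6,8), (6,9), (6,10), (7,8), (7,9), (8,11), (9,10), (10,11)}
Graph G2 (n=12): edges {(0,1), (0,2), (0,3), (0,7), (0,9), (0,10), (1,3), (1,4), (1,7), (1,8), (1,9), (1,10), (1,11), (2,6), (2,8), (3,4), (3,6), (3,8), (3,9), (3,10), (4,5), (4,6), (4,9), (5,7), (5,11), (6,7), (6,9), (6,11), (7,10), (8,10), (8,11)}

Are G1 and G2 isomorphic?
Yes, isomorphic

The graphs are isomorphic.
One valid mapping φ: V(G1) → V(G2): 0→5, 1→1, 2→9, 3→4, 4→0, 5→2, 6→3, 7→11, 8→6, 9→8, 10→10, 11→7

Verify φ preserves adjacency — for each edge of G1, its image is an edge of G2:
  (0,3) → (φ(0),φ(3)) = (4,5) ∈ E(G2) ✓
  (0,7) → (φ(0),φ(7)) = (5,11) ∈ E(G2) ✓
  (0,11) → (φ(0),φ(11)) = (5,7) ∈ E(G2) ✓
  (1,2) → (φ(1),φ(2)) = (1,9) ∈ E(G2) ✓
  (1,3) → (φ(1),φ(3)) = (1,4) ∈ E(G2) ✓
  (1,4) → (φ(1),φ(4)) = (0,1) ∈ E(G2) ✓
  (1,6) → (φ(1),φ(6)) = (1,3) ∈ E(G2) ✓
  (1,7) → (φ(1),φ(7)) = (1,11) ∈ E(G2) ✓
  (1,9) → (φ(1),φ(9)) = (1,8) ∈ E(G2) ✓
  (1,10) → (φ(1),φ(10)) = (1,10) ∈ E(G2) ✓
  (1,11) → (φ(1),φ(11)) = (1,7) ∈ E(G2) ✓
  (2,3) → (φ(2),φ(3)) = (4,9) ∈ E(G2) ✓
  (2,4) → (φ(2),φ(4)) = (0,9) ∈ E(G2) ✓
  (2,6) → (φ(2),φ(6)) = (3,9) ∈ E(G2) ✓
  (2,8) → (φ(2),φ(8)) = (6,9) ∈ E(G2) ✓
  (3,6) → (φ(3),φ(6)) = (3,4) ∈ E(G2) ✓
  (3,8) → (φ(3),φ(8)) = (4,6) ∈ E(G2) ✓
  (4,5) → (φ(4),φ(5)) = (0,2) ∈ E(G2) ✓
  (4,6) → (φ(4),φ(6)) = (0,3) ∈ E(G2) ✓
  (4,10) → (φ(4),φ(10)) = (0,10) ∈ E(G2) ✓
  (4,11) → (φ(4),φ(11)) = (0,7) ∈ E(G2) ✓
  (5,8) → (φ(5),φ(8)) = (2,6) ∈ E(G2) ✓
  (5,9) → (φ(5),φ(9)) = (2,8) ∈ E(G2) ✓
  (6,8) → (φ(6),φ(8)) = (3,6) ∈ E(G2) ✓
  (6,9) → (φ(6),φ(9)) = (3,8) ∈ E(G2) ✓
  (6,10) → (φ(6),φ(10)) = (3,10) ∈ E(G2) ✓
  (7,8) → (φ(7),φ(8)) = (6,11) ∈ E(G2) ✓
  (7,9) → (φ(7),φ(9)) = (8,11) ∈ E(G2) ✓
  (8,11) → (φ(8),φ(11)) = (6,7) ∈ E(G2) ✓
  (9,10) → (φ(9),φ(10)) = (8,10) ∈ E(G2) ✓
  (10,11) → (φ(10),φ(11)) = (7,10) ∈ E(G2) ✓
All 31 edges of G1 map to edges of G2, and |E(G1)| = |E(G2)| = 31, so φ is a bijection on edges as well as vertices. Hence G1 ≅ G2.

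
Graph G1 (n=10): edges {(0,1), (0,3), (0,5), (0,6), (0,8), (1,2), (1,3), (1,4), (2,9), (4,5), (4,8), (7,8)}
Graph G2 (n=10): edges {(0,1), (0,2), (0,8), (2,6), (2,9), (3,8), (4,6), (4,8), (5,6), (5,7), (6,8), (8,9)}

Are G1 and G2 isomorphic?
Yes, isomorphic

The graphs are isomorphic.
One valid mapping φ: V(G1) → V(G2): 0→8, 1→6, 2→5, 3→4, 4→2, 5→9, 6→3, 7→1, 8→0, 9→7

Verify φ preserves adjacency — for each edge of G1, its image is an edge of G2:
  (0,1) → (φ(0),φ(1)) = (6,8) ∈ E(G2) ✓
  (0,3) → (φ(0),φ(3)) = (4,8) ∈ E(G2) ✓
  (0,5) → (φ(0),φ(5)) = (8,9) ∈ E(G2) ✓
  (0,6) → (φ(0),φ(6)) = (3,8) ∈ E(G2) ✓
  (0,8) → (φ(0),φ(8)) = (0,8) ∈ E(G2) ✓
  (1,2) → (φ(1),φ(2)) = (5,6) ∈ E(G2) ✓
  (1,3) → (φ(1),φ(3)) = (4,6) ∈ E(G2) ✓
  (1,4) → (φ(1),φ(4)) = (2,6) ∈ E(G2) ✓
  (2,9) → (φ(2),φ(9)) = (5,7) ∈ E(G2) ✓
  (4,5) → (φ(4),φ(5)) = (2,9) ∈ E(G2) ✓
  (4,8) → (φ(4),φ(8)) = (0,2) ∈ E(G2) ✓
  (7,8) → (φ(7),φ(8)) = (0,1) ∈ E(G2) ✓
All 12 edges of G1 map to edges of G2, and |E(G1)| = |E(G2)| = 12, so φ is a bijection on edges as well as vertices. Hence G1 ≅ G2.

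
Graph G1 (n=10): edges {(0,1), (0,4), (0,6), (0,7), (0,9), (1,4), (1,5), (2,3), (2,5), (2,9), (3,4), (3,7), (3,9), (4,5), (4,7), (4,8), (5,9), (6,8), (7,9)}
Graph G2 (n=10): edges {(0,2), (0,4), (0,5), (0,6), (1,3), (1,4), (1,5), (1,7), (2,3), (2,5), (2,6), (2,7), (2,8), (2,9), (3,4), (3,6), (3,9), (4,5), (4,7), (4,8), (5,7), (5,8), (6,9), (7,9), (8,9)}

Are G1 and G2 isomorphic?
No, not isomorphic

The graphs are NOT isomorphic.

Degrees in G1: deg(0)=5, deg(1)=3, deg(2)=3, deg(3)=4, deg(4)=6, deg(5)=4, deg(6)=2, deg(7)=4, deg(8)=2, deg(9)=5.
Sorted degree sequence of G1: [6, 5, 5, 4, 4, 4, 3, 3, 2, 2].
Degrees in G2: deg(0)=4, deg(1)=4, deg(2)=7, deg(3)=5, deg(4)=6, deg(5)=6, deg(6)=4, deg(7)=5, deg(8)=4, deg(9)=5.
Sorted degree sequence of G2: [7, 6, 6, 5, 5, 5, 4, 4, 4, 4].
The (sorted) degree sequence is an isomorphism invariant, so since G1 and G2 have different degree sequences they cannot be isomorphic.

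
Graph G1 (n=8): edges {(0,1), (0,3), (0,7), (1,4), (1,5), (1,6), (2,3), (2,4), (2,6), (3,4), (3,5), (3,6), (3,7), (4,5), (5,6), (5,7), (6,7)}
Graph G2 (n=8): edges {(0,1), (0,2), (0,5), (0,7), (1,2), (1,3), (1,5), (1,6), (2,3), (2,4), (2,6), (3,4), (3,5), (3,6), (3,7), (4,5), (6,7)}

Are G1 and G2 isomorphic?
Yes, isomorphic

The graphs are isomorphic.
One valid mapping φ: V(G1) → V(G2): 0→7, 1→0, 2→4, 3→3, 4→5, 5→1, 6→2, 7→6

Verify φ preserves adjacency — for each edge of G1, its image is an edge of G2:
  (0,1) → (φ(0),φ(1)) = (0,7) ∈ E(G2) ✓
  (0,3) → (φ(0),φ(3)) = (3,7) ∈ E(G2) ✓
  (0,7) → (φ(0),φ(7)) = (6,7) ∈ E(G2) ✓
  (1,4) → (φ(1),φ(4)) = (0,5) ∈ E(G2) ✓
  (1,5) → (φ(1),φ(5)) = (0,1) ∈ E(G2) ✓
  (1,6) → (φ(1),φ(6)) = (0,2) ∈ E(G2) ✓
  (2,3) → (φ(2),φ(3)) = (3,4) ∈ E(G2) ✓
  (2,4) → (φ(2),φ(4)) = (4,5) ∈ E(G2) ✓
  (2,6) → (φ(2),φ(6)) = (2,4) ∈ E(G2) ✓
  (3,4) → (φ(3),φ(4)) = (3,5) ∈ E(G2) ✓
  (3,5) → (φ(3),φ(5)) = (1,3) ∈ E(G2) ✓
  (3,6) → (φ(3),φ(6)) = (2,3) ∈ E(G2) ✓
  (3,7) → (φ(3),φ(7)) = (3,6) ∈ E(G2) ✓
  (4,5) → (φ(4),φ(5)) = (1,5) ∈ E(G2) ✓
  (5,6) → (φ(5),φ(6)) = (1,2) ∈ E(G2) ✓
  (5,7) → (φ(5),φ(7)) = (1,6) ∈ E(G2) ✓
  (6,7) → (φ(6),φ(7)) = (2,6) ∈ E(G2) ✓
All 17 edges of G1 map to edges of G2, and |E(G1)| = |E(G2)| = 17, so φ is a bijection on edges as well as vertices. Hence G1 ≅ G2.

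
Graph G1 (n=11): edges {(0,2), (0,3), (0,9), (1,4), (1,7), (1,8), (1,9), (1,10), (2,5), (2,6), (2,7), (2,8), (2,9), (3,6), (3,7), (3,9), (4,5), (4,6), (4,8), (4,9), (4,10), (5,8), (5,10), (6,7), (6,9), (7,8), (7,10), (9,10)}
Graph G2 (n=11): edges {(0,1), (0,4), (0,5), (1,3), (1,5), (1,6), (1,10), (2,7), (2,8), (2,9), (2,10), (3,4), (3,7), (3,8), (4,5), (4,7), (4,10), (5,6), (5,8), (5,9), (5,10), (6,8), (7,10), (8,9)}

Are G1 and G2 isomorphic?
No, not isomorphic

The graphs are NOT isomorphic.

Degrees in G1: deg(0)=3, deg(1)=5, deg(2)=6, deg(3)=4, deg(4)=6, deg(5)=4, deg(6)=5, deg(7)=6, deg(8)=5, deg(9)=7, deg(10)=5.
Sorted degree sequence of G1: [7, 6, 6, 6, 5, 5, 5, 5, 4, 4, 3].
Degrees in G2: deg(0)=3, deg(1)=5, deg(2)=4, deg(3)=4, deg(4)=5, deg(5)=7, deg(6)=3, deg(7)=4, deg(8)=5, deg(9)=3, deg(10)=5.
Sorted degree sequence of G2: [7, 5, 5, 5, 5, 4, 4, 4, 3, 3, 3].
The (sorted) degree sequence is an isomorphism invariant, so since G1 and G2 have different degree sequences they cannot be isomorphic.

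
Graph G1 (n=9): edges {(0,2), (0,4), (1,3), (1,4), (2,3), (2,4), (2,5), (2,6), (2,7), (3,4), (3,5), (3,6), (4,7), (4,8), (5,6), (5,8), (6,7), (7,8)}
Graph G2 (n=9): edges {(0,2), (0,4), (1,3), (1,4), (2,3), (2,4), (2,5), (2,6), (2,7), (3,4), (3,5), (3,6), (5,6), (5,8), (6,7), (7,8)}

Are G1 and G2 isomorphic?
No, not isomorphic

The graphs are NOT isomorphic.

Counting edges: G1 has 18 edge(s); G2 has 16 edge(s).
Edge count is an isomorphism invariant (a bijection on vertices induces a bijection on edges), so differing edge counts rule out isomorphism.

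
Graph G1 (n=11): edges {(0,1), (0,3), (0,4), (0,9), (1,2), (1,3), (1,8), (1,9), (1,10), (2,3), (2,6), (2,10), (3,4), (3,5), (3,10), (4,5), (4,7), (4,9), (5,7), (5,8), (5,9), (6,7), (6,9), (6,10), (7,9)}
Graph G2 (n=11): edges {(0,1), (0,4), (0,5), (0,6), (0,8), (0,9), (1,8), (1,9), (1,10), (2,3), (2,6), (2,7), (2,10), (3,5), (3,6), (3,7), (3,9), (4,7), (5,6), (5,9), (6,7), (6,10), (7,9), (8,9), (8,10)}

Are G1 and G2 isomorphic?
Yes, isomorphic

The graphs are isomorphic.
One valid mapping φ: V(G1) → V(G2): 0→5, 1→0, 2→1, 3→9, 4→3, 5→7, 6→10, 7→2, 8→4, 9→6, 10→8

Verify φ preserves adjacency — for each edge of G1, its image is an edge of G2:
  (0,1) → (φ(0),φ(1)) = (0,5) ∈ E(G2) ✓
  (0,3) → (φ(0),φ(3)) = (5,9) ∈ E(G2) ✓
  (0,4) → (φ(0),φ(4)) = (3,5) ∈ E(G2) ✓
  (0,9) → (φ(0),φ(9)) = (5,6) ∈ E(G2) ✓
  (1,2) → (φ(1),φ(2)) = (0,1) ∈ E(G2) ✓
  (1,3) → (φ(1),φ(3)) = (0,9) ∈ E(G2) ✓
  (1,8) → (φ(1),φ(8)) = (0,4) ∈ E(G2) ✓
  (1,9) → (φ(1),φ(9)) = (0,6) ∈ E(G2) ✓
  (1,10) → (φ(1),φ(10)) = (0,8) ∈ E(G2) ✓
  (2,3) → (φ(2),φ(3)) = (1,9) ∈ E(G2) ✓
  (2,6) → (φ(2),φ(6)) = (1,10) ∈ E(G2) ✓
  (2,10) → (φ(2),φ(10)) = (1,8) ∈ E(G2) ✓
  (3,4) → (φ(3),φ(4)) = (3,9) ∈ E(G2) ✓
  (3,5) → (φ(3),φ(5)) = (7,9) ∈ E(G2) ✓
  (3,10) → (φ(3),φ(10)) = (8,9) ∈ E(G2) ✓
  (4,5) → (φ(4),φ(5)) = (3,7) ∈ E(G2) ✓
  (4,7) → (φ(4),φ(7)) = (2,3) ∈ E(G2) ✓
  (4,9) → (φ(4),φ(9)) = (3,6) ∈ E(G2) ✓
  (5,7) → (φ(5),φ(7)) = (2,7) ∈ E(G2) ✓
  (5,8) → (φ(5),φ(8)) = (4,7) ∈ E(G2) ✓
  (5,9) → (φ(5),φ(9)) = (6,7) ∈ E(G2) ✓
  (6,7) → (φ(6),φ(7)) = (2,10) ∈ E(G2) ✓
  (6,9) → (φ(6),φ(9)) = (6,10) ∈ E(G2) ✓
  (6,10) → (φ(6),φ(10)) = (8,10) ∈ E(G2) ✓
  (7,9) → (φ(7),φ(9)) = (2,6) ∈ E(G2) ✓
All 25 edges of G1 map to edges of G2, and |E(G1)| = |E(G2)| = 25, so φ is a bijection on edges as well as vertices. Hence G1 ≅ G2.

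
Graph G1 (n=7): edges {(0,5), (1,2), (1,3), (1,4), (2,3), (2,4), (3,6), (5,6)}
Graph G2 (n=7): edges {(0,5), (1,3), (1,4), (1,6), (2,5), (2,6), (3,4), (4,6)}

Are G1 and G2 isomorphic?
Yes, isomorphic

The graphs are isomorphic.
One valid mapping φ: V(G1) → V(G2): 0→0, 1→1, 2→4, 3→6, 4→3, 5→5, 6→2

Verify φ preserves adjacency — for each edge of G1, its image is an edge of G2:
  (0,5) → (φ(0),φ(5)) = (0,5) ∈ E(G2) ✓
  (1,2) → (φ(1),φ(2)) = (1,4) ∈ E(G2) ✓
  (1,3) → (φ(1),φ(3)) = (1,6) ∈ E(G2) ✓
  (1,4) → (φ(1),φ(4)) = (1,3) ∈ E(G2) ✓
  (2,3) → (φ(2),φ(3)) = (4,6) ∈ E(G2) ✓
  (2,4) → (φ(2),φ(4)) = (3,4) ∈ E(G2) ✓
  (3,6) → (φ(3),φ(6)) = (2,6) ∈ E(G2) ✓
  (5,6) → (φ(5),φ(6)) = (2,5) ∈ E(G2) ✓
All 8 edges of G1 map to edges of G2, and |E(G1)| = |E(G2)| = 8, so φ is a bijection on edges as well as vertices. Hence G1 ≅ G2.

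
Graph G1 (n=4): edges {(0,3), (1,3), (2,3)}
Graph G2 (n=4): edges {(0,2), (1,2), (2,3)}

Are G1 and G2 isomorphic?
Yes, isomorphic

The graphs are isomorphic.
One valid mapping φ: V(G1) → V(G2): 0→0, 1→1, 2→3, 3→2

Verify φ preserves adjacency — for each edge of G1, its image is an edge of G2:
  (0,3) → (φ(0),φ(3)) = (0,2) ∈ E(G2) ✓
  (1,3) → (φ(1),φ(3)) = (1,2) ∈ E(G2) ✓
  (2,3) → (φ(2),φ(3)) = (2,3) ∈ E(G2) ✓
All 3 edges of G1 map to edges of G2, and |E(G1)| = |E(G2)| = 3, so φ is a bijection on edges as well as vertices. Hence G1 ≅ G2.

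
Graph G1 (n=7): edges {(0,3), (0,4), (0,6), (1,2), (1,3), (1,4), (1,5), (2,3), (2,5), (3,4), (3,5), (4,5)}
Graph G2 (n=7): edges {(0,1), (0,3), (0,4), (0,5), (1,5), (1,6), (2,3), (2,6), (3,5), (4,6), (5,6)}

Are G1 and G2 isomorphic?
No, not isomorphic

The graphs are NOT isomorphic.

Degrees in G1: deg(0)=3, deg(1)=4, deg(2)=3, deg(3)=5, deg(4)=4, deg(5)=4, deg(6)=1.
Sorted degree sequence of G1: [5, 4, 4, 4, 3, 3, 1].
Degrees in G2: deg(0)=4, deg(1)=3, deg(2)=2, deg(3)=3, deg(4)=2, deg(5)=4, deg(6)=4.
Sorted degree sequence of G2: [4, 4, 4, 3, 3, 2, 2].
The (sorted) degree sequence is an isomorphism invariant, so since G1 and G2 have different degree sequences they cannot be isomorphic.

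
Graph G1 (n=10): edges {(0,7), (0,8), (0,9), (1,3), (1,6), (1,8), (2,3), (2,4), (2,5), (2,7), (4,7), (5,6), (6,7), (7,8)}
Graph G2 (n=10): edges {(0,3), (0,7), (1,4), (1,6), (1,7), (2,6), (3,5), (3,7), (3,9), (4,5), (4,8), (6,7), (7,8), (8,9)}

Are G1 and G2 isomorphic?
Yes, isomorphic

The graphs are isomorphic.
One valid mapping φ: V(G1) → V(G2): 0→6, 1→4, 2→3, 3→5, 4→0, 5→9, 6→8, 7→7, 8→1, 9→2

Verify φ preserves adjacency — for each edge of G1, its image is an edge of G2:
  (0,7) → (φ(0),φ(7)) = (6,7) ∈ E(G2) ✓
  (0,8) → (φ(0),φ(8)) = (1,6) ∈ E(G2) ✓
  (0,9) → (φ(0),φ(9)) = (2,6) ∈ E(G2) ✓
  (1,3) → (φ(1),φ(3)) = (4,5) ∈ E(G2) ✓
  (1,6) → (φ(1),φ(6)) = (4,8) ∈ E(G2) ✓
  (1,8) → (φ(1),φ(8)) = (1,4) ∈ E(G2) ✓
  (2,3) → (φ(2),φ(3)) = (3,5) ∈ E(G2) ✓
  (2,4) → (φ(2),φ(4)) = (0,3) ∈ E(G2) ✓
  (2,5) → (φ(2),φ(5)) = (3,9) ∈ E(G2) ✓
  (2,7) → (φ(2),φ(7)) = (3,7) ∈ E(G2) ✓
  (4,7) → (φ(4),φ(7)) = (0,7) ∈ E(G2) ✓
  (5,6) → (φ(5),φ(6)) = (8,9) ∈ E(G2) ✓
  (6,7) → (φ(6),φ(7)) = (7,8) ∈ E(G2) ✓
  (7,8) → (φ(7),φ(8)) = (1,7) ∈ E(G2) ✓
All 14 edges of G1 map to edges of G2, and |E(G1)| = |E(G2)| = 14, so φ is a bijection on edges as well as vertices. Hence G1 ≅ G2.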